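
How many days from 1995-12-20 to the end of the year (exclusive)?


Day of year: 354 of 365
Remaining = 365 - 354

11 days


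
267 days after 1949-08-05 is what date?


Start: 1949-08-05, add 267 days
August 1949 has 31 days: 31 - 5 = 26 days to August 31 -> 241 left
September 1949 has 30 days -> 211 left
October 1949 has 31 days -> 180 left
November 1949 has 30 days -> 150 left
December 1949 has 31 days -> 119 left
January 1950 has 31 days -> 88 left
February 1950 has 28 days -> 60 left
March 1950 has 31 days -> 29 left
April 1950: 29 <= 30 -> lands on April 29

Result: 1950-04-29


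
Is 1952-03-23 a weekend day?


Anchor: Jan 1, 1952. With p = 1952 - 1 = 1951: (p + p//4 - p//100 + p//400) mod 7 = (1951 + 487 - 19 + 4) mod 7 = 2423 mod 7 = 1 -> Tuesday (Mon=0 ... Sun=6)
Day of year: 83; offset = 82
Weekday index = (1 + 82) mod 7 = 6 -> Sunday
Weekend days: Saturday, Sunday

Yes


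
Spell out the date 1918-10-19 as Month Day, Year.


ISO 1918-10-19 parses as year=1918, month=10, day=19
Month 10 -> October

October 19, 1918


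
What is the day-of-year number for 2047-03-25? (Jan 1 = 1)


Date: March 25, 2047
Days in months 1 through 2: 59
Plus 25 days in March

Day of year: 84


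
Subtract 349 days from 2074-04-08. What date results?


Start: 2074-04-08, subtract 349 days
Back 8 days from April 8 reaches March 31, 2074 -> 341 left
March 2074 has 31 days -> back to February 28, 2074 -> 310 left
February 2074 has 28 days -> back to January 31, 2074 -> 282 left
January 2074 has 31 days -> back to December 31, 2073 -> 251 left
December 2073 has 31 days -> back to November 30, 2073 -> 220 left
November 2073 has 30 days -> back to October 31, 2073 -> 190 left
October 2073 has 31 days -> back to September 30, 2073 -> 159 left
September 2073 has 30 days -> back to August 31, 2073 -> 129 left
August 2073 has 31 days -> back to July 31, 2073 -> 98 left
July 2073 has 31 days -> back to June 30, 2073 -> 67 left
June 2073 has 30 days -> back to May 31, 2073 -> 37 left
May 2073 has 31 days -> back to April 30, 2073 -> 6 left
April 2073: 30 - 6 = 24 -> lands on April 24

Result: 2073-04-24


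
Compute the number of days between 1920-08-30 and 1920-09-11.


From 1920-08-30 to 1920-09-11
1920-08-30: days before August = 31 + 29 + 31 + 30 + 31 + 30 + 31 = 213 (1920 is a leap year); day of year = 213 + 30 = 243
1920-09-11: days before September = 31 + 29 + 31 + 30 + 31 + 30 + 31 + 31 = 244 (1920 is a leap year); day of year = 244 + 11 = 255
Same year: 255 - 243 = 12

12 days


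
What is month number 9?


Month 9 of 12

September


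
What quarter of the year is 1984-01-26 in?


Month: January (month 1)
Q1: Jan-Mar, Q2: Apr-Jun, Q3: Jul-Sep, Q4: Oct-Dec

Q1


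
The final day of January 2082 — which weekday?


January 2082 has 31 days
Anchor: Jan 1, 2082. With p = 2082 - 1 = 2081: (p + p//4 - p//100 + p//400) mod 7 = (2081 + 520 - 20 + 5) mod 7 = 2586 mod 7 = 3 -> Thursday (Mon=0 ... Sun=6)
January 1 is the anchor itself -> Thursday
Last day offset: 31 - 1 = 30 days
Weekday index = (3 + 30) mod 7 = 5

Saturday, January 31


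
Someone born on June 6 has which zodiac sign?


Date: June 6
Conventional tropical zodiac dates: Gemini from May 21 onward; Cancer starts June 21
June 6 falls within the Gemini range

Gemini


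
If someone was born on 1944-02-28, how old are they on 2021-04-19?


Birth: 1944-02-28
Reference: 2021-04-19
Year difference: 2021 - 1944 = 77

77 years old


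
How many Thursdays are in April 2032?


April 2032 has 30 days
Anchor: Jan 1, 2032. With p = 2032 - 1 = 2031: (p + p//4 - p//100 + p//400) mod 7 = (2031 + 507 - 20 + 5) mod 7 = 2523 mod 7 = 3 -> Thursday (Mon=0 ... Sun=6)
Days before April (Jan-Mar): 91; April 1 index = (3 + 91) mod 7 = 3 -> Thursday
First Thursday is April 1
Thursdays: 1, 8, 15, 22, 29

5 Thursdays


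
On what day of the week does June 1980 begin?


Target: June 1, 1980
Anchor: Jan 1, 1980. With p = 1980 - 1 = 1979: (p + p//4 - p//100 + p//400) mod 7 = (1979 + 494 - 19 + 4) mod 7 = 2458 mod 7 = 1 -> Tuesday (Mon=0 ... Sun=6)
Days before June (Jan-May): 152 days
Weekday index = (1 + 152) mod 7 = 6

Sunday


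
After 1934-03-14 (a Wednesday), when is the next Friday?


Current: Wednesday
Target: Friday
Days ahead: 2

Next Friday: 1934-03-16


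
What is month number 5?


Month 5 of 12

May


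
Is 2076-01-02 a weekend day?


Anchor: Jan 1, 2076. With p = 2076 - 1 = 2075: (p + p//4 - p//100 + p//400) mod 7 = (2075 + 518 - 20 + 5) mod 7 = 2578 mod 7 = 2 -> Wednesday (Mon=0 ... Sun=6)
Day of year: 2; offset = 1
Weekday index = (2 + 1) mod 7 = 3 -> Thursday
Weekend days: Saturday, Sunday

No


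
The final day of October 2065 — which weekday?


October 2065 has 31 days
Anchor: Jan 1, 2065. With p = 2065 - 1 = 2064: (p + p//4 - p//100 + p//400) mod 7 = (2064 + 516 - 20 + 5) mod 7 = 2565 mod 7 = 3 -> Thursday (Mon=0 ... Sun=6)
Days before October (Jan-Sep): 273; October 1 index = (3 + 273) mod 7 = 3 -> Thursday
Last day offset: 31 - 1 = 30 days
Weekday index = (3 + 30) mod 7 = 5

Saturday, October 31


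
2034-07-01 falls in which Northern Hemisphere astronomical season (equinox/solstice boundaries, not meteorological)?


Date: July 1
Astronomical Summer (approx.; exact equinox/solstice day varies by year): June 21 to September 21
July 1 falls within the Summer window

Summer


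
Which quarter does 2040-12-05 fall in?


Month: December (month 12)
Q1: Jan-Mar, Q2: Apr-Jun, Q3: Jul-Sep, Q4: Oct-Dec

Q4


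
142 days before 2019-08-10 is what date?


Start: 2019-08-10, subtract 142 days
Back 10 days from August 10 reaches July 31, 2019 -> 132 left
July 2019 has 31 days -> back to June 30, 2019 -> 101 left
June 2019 has 30 days -> back to May 31, 2019 -> 71 left
May 2019 has 31 days -> back to April 30, 2019 -> 40 left
April 2019 has 30 days -> back to March 31, 2019 -> 10 left
March 2019: 31 - 10 = 21 -> lands on March 21

Result: 2019-03-21


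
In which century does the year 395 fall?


Century = (year - 1) // 100 + 1
= (395 - 1) // 100 + 1
= 394 // 100 + 1
= 3 + 1

4th century


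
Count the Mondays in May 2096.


May 2096 has 31 days
Anchor: Jan 1, 2096. With p = 2096 - 1 = 2095: (p + p//4 - p//100 + p//400) mod 7 = (2095 + 523 - 20 + 5) mod 7 = 2603 mod 7 = 6 -> Sunday (Mon=0 ... Sun=6)
Days before May (Jan-Apr): 121; May 1 index = (6 + 121) mod 7 = 1 -> Tuesday
First Monday is May 7
Mondays: 7, 14, 21, 28

4 Mondays


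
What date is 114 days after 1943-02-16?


Start: 1943-02-16, add 114 days
February 1943 has 28 days: 28 - 16 = 12 days to February 28 -> 102 left
March 1943 has 31 days -> 71 left
April 1943 has 30 days -> 41 left
May 1943 has 31 days -> 10 left
June 1943: 10 <= 30 -> lands on June 10

Result: 1943-06-10


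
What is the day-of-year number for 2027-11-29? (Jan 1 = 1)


Date: November 29, 2027
Days in months 1 through 10: 304
Plus 29 days in November

Day of year: 333


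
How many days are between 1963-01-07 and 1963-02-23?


From 1963-01-07 to 1963-02-23
1963-01-07: day of year = 7
1963-02-23: days before February = 31; day of year = 31 + 23 = 54
Same year: 54 - 7 = 47

47 days


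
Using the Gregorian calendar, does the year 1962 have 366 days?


Gregorian leap year rule: divisible by 4, but not by 100, unless also by 400.
1962 is not divisible by 4 -> not a leap year

No


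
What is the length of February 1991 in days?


February 1991 (leap year: no)

28 days


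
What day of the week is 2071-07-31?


Date: July 31, 2071
Anchor: Jan 1, 2071. With p = 2071 - 1 = 2070: (p + p//4 - p//100 + p//400) mod 7 = (2070 + 517 - 20 + 5) mod 7 = 2572 mod 7 = 3 -> Thursday (Mon=0 ... Sun=6)
Days before July (Jan-Jun): 181; offset = 181 + 31 - 1 = 211
Weekday index = (3 + 211) mod 7 = 4

Day of the week: Friday


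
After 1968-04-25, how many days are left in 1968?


Day of year: 116 of 366
Remaining = 366 - 116

250 days


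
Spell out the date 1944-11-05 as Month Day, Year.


ISO 1944-11-05 parses as year=1944, month=11, day=05
Month 11 -> November

November 5, 1944


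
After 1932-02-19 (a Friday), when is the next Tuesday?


Current: Friday
Target: Tuesday
Days ahead: 4

Next Tuesday: 1932-02-23


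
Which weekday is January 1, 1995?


Target: January 1, 1995
Anchor: Jan 1, 1995. With p = 1995 - 1 = 1994: (p + p//4 - p//100 + p//400) mod 7 = (1994 + 498 - 19 + 4) mod 7 = 2477 mod 7 = 6 -> Sunday (Mon=0 ... Sun=6)
Offset from anchor: 0 days
Weekday index = (6 + 0) mod 7 = 6

Sunday


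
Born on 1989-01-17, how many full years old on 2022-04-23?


Birth: 1989-01-17
Reference: 2022-04-23
Year difference: 2022 - 1989 = 33

33 years old


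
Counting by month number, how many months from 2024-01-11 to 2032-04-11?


From January 2024 to April 2032
8 years * 12 = 96 months, plus 3 months = 99

99 months


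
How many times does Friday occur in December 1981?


December 1981 has 31 days
Anchor: Jan 1, 1981. With p = 1981 - 1 = 1980: (p + p//4 - p//100 + p//400) mod 7 = (1980 + 495 - 19 + 4) mod 7 = 2460 mod 7 = 3 -> Thursday (Mon=0 ... Sun=6)
Days before December (Jan-Nov): 334; December 1 index = (3 + 334) mod 7 = 1 -> Tuesday
First Friday is December 4
Fridays: 4, 11, 18, 25

4 Fridays


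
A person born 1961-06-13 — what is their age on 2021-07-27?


Birth: 1961-06-13
Reference: 2021-07-27
Year difference: 2021 - 1961 = 60

60 years old


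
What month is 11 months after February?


February is month 2
2 + 11 = 13; wrap: 13 - 12 = 1

January


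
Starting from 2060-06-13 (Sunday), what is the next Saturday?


Current: Sunday
Target: Saturday
Days ahead: 6

Next Saturday: 2060-06-19


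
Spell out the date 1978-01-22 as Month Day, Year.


ISO 1978-01-22 parses as year=1978, month=01, day=22
Month 1 -> January

January 22, 1978


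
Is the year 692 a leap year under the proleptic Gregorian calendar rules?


Gregorian leap year rule: divisible by 4, but not by 100, unless also by 400.
692 is divisible by 4 but not 100 -> leap year

Yes


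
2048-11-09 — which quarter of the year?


Month: November (month 11)
Q1: Jan-Mar, Q2: Apr-Jun, Q3: Jul-Sep, Q4: Oct-Dec

Q4


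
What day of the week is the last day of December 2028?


December 2028 has 31 days
Anchor: Jan 1, 2028. With p = 2028 - 1 = 2027: (p + p//4 - p//100 + p//400) mod 7 = (2027 + 506 - 20 + 5) mod 7 = 2518 mod 7 = 5 -> Saturday (Mon=0 ... Sun=6)
Days before December (Jan-Nov): 335; December 1 index = (5 + 335) mod 7 = 4 -> Friday
Last day offset: 31 - 1 = 30 days
Weekday index = (4 + 30) mod 7 = 6

Sunday, December 31


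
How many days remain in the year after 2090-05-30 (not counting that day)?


Day of year: 150 of 365
Remaining = 365 - 150

215 days


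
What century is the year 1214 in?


Century = (year - 1) // 100 + 1
= (1214 - 1) // 100 + 1
= 1213 // 100 + 1
= 12 + 1

13th century


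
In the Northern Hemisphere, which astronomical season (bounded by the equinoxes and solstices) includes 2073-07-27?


Date: July 27
Astronomical Summer (approx.; exact equinox/solstice day varies by year): June 21 to September 21
July 27 falls within the Summer window

Summer


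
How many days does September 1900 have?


September 1900

30 days


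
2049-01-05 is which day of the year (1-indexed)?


Date: January 5, 2049
No months before January
Plus 5 days in January

Day of year: 5


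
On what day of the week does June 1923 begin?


Target: June 1, 1923
Anchor: Jan 1, 1923. With p = 1923 - 1 = 1922: (p + p//4 - p//100 + p//400) mod 7 = (1922 + 480 - 19 + 4) mod 7 = 2387 mod 7 = 0 -> Monday (Mon=0 ... Sun=6)
Days before June (Jan-May): 151 days
Weekday index = (0 + 151) mod 7 = 4

Friday


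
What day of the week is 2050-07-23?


Date: July 23, 2050
Anchor: Jan 1, 2050. With p = 2050 - 1 = 2049: (p + p//4 - p//100 + p//400) mod 7 = (2049 + 512 - 20 + 5) mod 7 = 2546 mod 7 = 5 -> Saturday (Mon=0 ... Sun=6)
Days before July (Jan-Jun): 181; offset = 181 + 23 - 1 = 203
Weekday index = (5 + 203) mod 7 = 5

Day of the week: Saturday


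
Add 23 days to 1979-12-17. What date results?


Start: 1979-12-17, add 23 days
December 1979 has 31 days: 31 - 17 = 14 days to December 31 -> 9 left
January 1980: 9 <= 31 -> lands on January 9

Result: 1980-01-09


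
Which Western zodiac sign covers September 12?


Date: September 12
Conventional tropical zodiac dates: Virgo from August 23 onward; Libra starts September 23
September 12 falls within the Virgo range

Virgo


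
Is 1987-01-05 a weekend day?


Anchor: Jan 1, 1987. With p = 1987 - 1 = 1986: (p + p//4 - p//100 + p//400) mod 7 = (1986 + 496 - 19 + 4) mod 7 = 2467 mod 7 = 3 -> Thursday (Mon=0 ... Sun=6)
Day of year: 5; offset = 4
Weekday index = (3 + 4) mod 7 = 0 -> Monday
Weekend days: Saturday, Sunday

No


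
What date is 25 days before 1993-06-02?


Start: 1993-06-02, subtract 25 days
Back 2 days from June 2 reaches May 31, 1993 -> 23 left
May 1993: 31 - 23 = 8 -> lands on May 8

Result: 1993-05-08


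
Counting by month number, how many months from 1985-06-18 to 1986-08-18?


From June 1985 to August 1986
1 year * 12 = 12 months, plus 2 months = 14

14 months


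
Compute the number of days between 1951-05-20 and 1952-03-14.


From 1951-05-20 to 1952-03-14
1951-05-20: days before May = 31 + 28 + 31 + 30 = 120 (1951 is not a leap year); day of year = 120 + 20 = 140
1952-03-14: days before March = 31 + 29 = 60 (1952 is a leap year); day of year = 60 + 14 = 74
Rest of 1951: 365 - 140 = 225
Total = 225 + 74 = 299

299 days


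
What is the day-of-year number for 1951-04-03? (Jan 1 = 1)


Date: April 3, 1951
Days in months 1 through 3: 90
Plus 3 days in April

Day of year: 93


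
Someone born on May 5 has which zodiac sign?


Date: May 5
Conventional tropical zodiac dates: Taurus from April 20 onward; Gemini starts May 21
May 5 falls within the Taurus range

Taurus


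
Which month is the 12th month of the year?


Month 12 of 12

December


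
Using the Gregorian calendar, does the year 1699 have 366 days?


Gregorian leap year rule: divisible by 4, but not by 100, unless also by 400.
1699 is not divisible by 4 -> not a leap year

No


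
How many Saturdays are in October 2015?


October 2015 has 31 days
Anchor: Jan 1, 2015. With p = 2015 - 1 = 2014: (p + p//4 - p//100 + p//400) mod 7 = (2014 + 503 - 20 + 5) mod 7 = 2502 mod 7 = 3 -> Thursday (Mon=0 ... Sun=6)
Days before October (Jan-Sep): 273; October 1 index = (3 + 273) mod 7 = 3 -> Thursday
First Saturday is October 3
Saturdays: 3, 10, 17, 24, 31

5 Saturdays


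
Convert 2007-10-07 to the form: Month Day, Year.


ISO 2007-10-07 parses as year=2007, month=10, day=07
Month 10 -> October

October 7, 2007


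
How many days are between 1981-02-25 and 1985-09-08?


From 1981-02-25 to 1985-09-08
1981-02-25: days before February = 31; day of year = 31 + 25 = 56
1985-09-08: days before September = 31 + 28 + 31 + 30 + 31 + 30 + 31 + 31 = 243 (1985 is not a leap year); day of year = 243 + 8 = 251
Rest of 1981: 365 - 56 = 309
Full years 1982 (365), 1983 (365), 1984 (366): 1096
Total = 309 + 1096 + 251 = 1656

1656 days


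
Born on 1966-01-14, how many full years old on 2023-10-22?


Birth: 1966-01-14
Reference: 2023-10-22
Year difference: 2023 - 1966 = 57

57 years old


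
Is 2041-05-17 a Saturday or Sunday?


Anchor: Jan 1, 2041. With p = 2041 - 1 = 2040: (p + p//4 - p//100 + p//400) mod 7 = (2040 + 510 - 20 + 5) mod 7 = 2535 mod 7 = 1 -> Tuesday (Mon=0 ... Sun=6)
Day of year: 137; offset = 136
Weekday index = (1 + 136) mod 7 = 4 -> Friday
Weekend days: Saturday, Sunday

No


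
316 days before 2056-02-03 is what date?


Start: 2056-02-03, subtract 316 days
Back 3 days from February 3 reaches January 31, 2056 -> 313 left
January 2056 has 31 days -> back to December 31, 2055 -> 282 left
December 2055 has 31 days -> back to November 30, 2055 -> 251 left
November 2055 has 30 days -> back to October 31, 2055 -> 221 left
October 2055 has 31 days -> back to September 30, 2055 -> 190 left
September 2055 has 30 days -> back to August 31, 2055 -> 160 left
August 2055 has 31 days -> back to July 31, 2055 -> 129 left
July 2055 has 31 days -> back to June 30, 2055 -> 98 left
June 2055 has 30 days -> back to May 31, 2055 -> 68 left
May 2055 has 31 days -> back to April 30, 2055 -> 37 left
April 2055 has 30 days -> back to March 31, 2055 -> 7 left
March 2055: 31 - 7 = 24 -> lands on March 24

Result: 2055-03-24


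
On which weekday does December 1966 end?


December 1966 has 31 days
Anchor: Jan 1, 1966. With p = 1966 - 1 = 1965: (p + p//4 - p//100 + p//400) mod 7 = (1965 + 491 - 19 + 4) mod 7 = 2441 mod 7 = 5 -> Saturday (Mon=0 ... Sun=6)
Days before December (Jan-Nov): 334; December 1 index = (5 + 334) mod 7 = 3 -> Thursday
Last day offset: 31 - 1 = 30 days
Weekday index = (3 + 30) mod 7 = 5

Saturday, December 31


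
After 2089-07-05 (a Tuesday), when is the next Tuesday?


Current: Tuesday
Target: Tuesday
Days ahead: 7

Next Tuesday: 2089-07-12


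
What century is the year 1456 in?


Century = (year - 1) // 100 + 1
= (1456 - 1) // 100 + 1
= 1455 // 100 + 1
= 14 + 1

15th century


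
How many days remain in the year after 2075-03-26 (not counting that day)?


Day of year: 85 of 365
Remaining = 365 - 85

280 days


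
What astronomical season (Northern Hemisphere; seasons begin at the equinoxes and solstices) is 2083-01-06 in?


Date: January 6
Astronomical Winter (approx.; exact equinox/solstice day varies by year): December 21 to March 19
January 6 falls within the Winter window

Winter


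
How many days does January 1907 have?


January 1907

31 days


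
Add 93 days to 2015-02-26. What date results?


Start: 2015-02-26, add 93 days
February 2015 has 28 days: 28 - 26 = 2 days to February 28 -> 91 left
March 2015 has 31 days -> 60 left
April 2015 has 30 days -> 30 left
May 2015: 30 <= 31 -> lands on May 30

Result: 2015-05-30


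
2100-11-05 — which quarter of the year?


Month: November (month 11)
Q1: Jan-Mar, Q2: Apr-Jun, Q3: Jul-Sep, Q4: Oct-Dec

Q4


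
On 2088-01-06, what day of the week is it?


Date: January 6, 2088
Anchor: Jan 1, 2088. With p = 2088 - 1 = 2087: (p + p//4 - p//100 + p//400) mod 7 = (2087 + 521 - 20 + 5) mod 7 = 2593 mod 7 = 3 -> Thursday (Mon=0 ... Sun=6)
Days into year = 6 - 1 = 5
Weekday index = (3 + 5) mod 7 = 1

Day of the week: Tuesday


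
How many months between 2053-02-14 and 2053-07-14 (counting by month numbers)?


From February 2053 to July 2053
0 years * 12 = 0 months, plus 5 months = 5

5 months


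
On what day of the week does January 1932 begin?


Target: January 1, 1932
Anchor: Jan 1, 1932. With p = 1932 - 1 = 1931: (p + p//4 - p//100 + p//400) mod 7 = (1931 + 482 - 19 + 4) mod 7 = 2398 mod 7 = 4 -> Friday (Mon=0 ... Sun=6)
Offset from anchor: 0 days
Weekday index = (4 + 0) mod 7 = 4

Friday


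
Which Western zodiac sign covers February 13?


Date: February 13
Conventional tropical zodiac dates: Aquarius from January 20 onward; Pisces starts February 19
February 13 falls within the Aquarius range

Aquarius


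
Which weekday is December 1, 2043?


Target: December 1, 2043
Anchor: Jan 1, 2043. With p = 2043 - 1 = 2042: (p + p//4 - p//100 + p//400) mod 7 = (2042 + 510 - 20 + 5) mod 7 = 2537 mod 7 = 3 -> Thursday (Mon=0 ... Sun=6)
Days before December (Jan-Nov): 334 days
Weekday index = (3 + 334) mod 7 = 1

Tuesday


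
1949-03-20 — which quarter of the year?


Month: March (month 3)
Q1: Jan-Mar, Q2: Apr-Jun, Q3: Jul-Sep, Q4: Oct-Dec

Q1


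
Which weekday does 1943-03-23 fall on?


Date: March 23, 1943
Anchor: Jan 1, 1943. With p = 1943 - 1 = 1942: (p + p//4 - p//100 + p//400) mod 7 = (1942 + 485 - 19 + 4) mod 7 = 2412 mod 7 = 4 -> Friday (Mon=0 ... Sun=6)
Days before March (Jan-Feb): 59; offset = 59 + 23 - 1 = 81
Weekday index = (4 + 81) mod 7 = 1

Day of the week: Tuesday


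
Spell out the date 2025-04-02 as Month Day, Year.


ISO 2025-04-02 parses as year=2025, month=04, day=02
Month 4 -> April

April 2, 2025


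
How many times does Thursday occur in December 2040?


December 2040 has 31 days
Anchor: Jan 1, 2040. With p = 2040 - 1 = 2039: (p + p//4 - p//100 + p//400) mod 7 = (2039 + 509 - 20 + 5) mod 7 = 2533 mod 7 = 6 -> Sunday (Mon=0 ... Sun=6)
Days before December (Jan-Nov): 335; December 1 index = (6 + 335) mod 7 = 5 -> Saturday
First Thursday is December 6
Thursdays: 6, 13, 20, 27

4 Thursdays


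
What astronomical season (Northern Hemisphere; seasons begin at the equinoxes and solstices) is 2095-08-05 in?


Date: August 5
Astronomical Summer (approx.; exact equinox/solstice day varies by year): June 21 to September 21
August 5 falls within the Summer window

Summer


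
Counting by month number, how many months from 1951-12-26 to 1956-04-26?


From December 1951 to April 1956
5 years * 12 = 60 months, minus 8 months = 52

52 months


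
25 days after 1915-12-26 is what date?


Start: 1915-12-26, add 25 days
December 1915 has 31 days: 31 - 26 = 5 days to December 31 -> 20 left
January 1916: 20 <= 31 -> lands on January 20

Result: 1916-01-20


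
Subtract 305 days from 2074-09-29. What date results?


Start: 2074-09-29, subtract 305 days
Back 29 days from September 29 reaches August 31, 2074 -> 276 left
August 2074 has 31 days -> back to July 31, 2074 -> 245 left
July 2074 has 31 days -> back to June 30, 2074 -> 214 left
June 2074 has 30 days -> back to May 31, 2074 -> 184 left
May 2074 has 31 days -> back to April 30, 2074 -> 153 left
April 2074 has 30 days -> back to March 31, 2074 -> 123 left
March 2074 has 31 days -> back to February 28, 2074 -> 92 left
February 2074 has 28 days -> back to January 31, 2074 -> 64 left
January 2074 has 31 days -> back to December 31, 2073 -> 33 left
December 2073 has 31 days -> back to November 30, 2073 -> 2 left
November 2073: 30 - 2 = 28 -> lands on November 28

Result: 2073-11-28


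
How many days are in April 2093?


April 2093

30 days


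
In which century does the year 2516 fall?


Century = (year - 1) // 100 + 1
= (2516 - 1) // 100 + 1
= 2515 // 100 + 1
= 25 + 1

26th century


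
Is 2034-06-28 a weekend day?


Anchor: Jan 1, 2034. With p = 2034 - 1 = 2033: (p + p//4 - p//100 + p//400) mod 7 = (2033 + 508 - 20 + 5) mod 7 = 2526 mod 7 = 6 -> Sunday (Mon=0 ... Sun=6)
Day of year: 179; offset = 178
Weekday index = (6 + 178) mod 7 = 2 -> Wednesday
Weekend days: Saturday, Sunday

No


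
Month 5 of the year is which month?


Month 5 of 12

May


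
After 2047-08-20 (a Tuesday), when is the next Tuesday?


Current: Tuesday
Target: Tuesday
Days ahead: 7

Next Tuesday: 2047-08-27


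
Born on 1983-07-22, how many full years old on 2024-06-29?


Birth: 1983-07-22
Reference: 2024-06-29
Year difference: 2024 - 1983 = 41
Birthday not yet reached in 2024, subtract 1

40 years old


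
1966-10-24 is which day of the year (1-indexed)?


Date: October 24, 1966
Days in months 1 through 9: 273
Plus 24 days in October

Day of year: 297


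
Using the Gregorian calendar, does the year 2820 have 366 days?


Gregorian leap year rule: divisible by 4, but not by 100, unless also by 400.
2820 is divisible by 4 but not 100 -> leap year

Yes


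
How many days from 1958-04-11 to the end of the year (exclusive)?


Day of year: 101 of 365
Remaining = 365 - 101

264 days


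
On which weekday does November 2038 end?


November 2038 has 30 days
Anchor: Jan 1, 2038. With p = 2038 - 1 = 2037: (p + p//4 - p//100 + p//400) mod 7 = (2037 + 509 - 20 + 5) mod 7 = 2531 mod 7 = 4 -> Friday (Mon=0 ... Sun=6)
Days before November (Jan-Oct): 304; November 1 index = (4 + 304) mod 7 = 0 -> Monday
Last day offset: 30 - 1 = 29 days
Weekday index = (0 + 29) mod 7 = 1

Tuesday, November 30


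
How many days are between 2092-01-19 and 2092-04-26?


From 2092-01-19 to 2092-04-26
2092-01-19: day of year = 19
2092-04-26: days before April = 31 + 29 + 31 = 91 (2092 is a leap year); day of year = 91 + 26 = 117
Same year: 117 - 19 = 98

98 days


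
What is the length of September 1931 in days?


September 1931

30 days


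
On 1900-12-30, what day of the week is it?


Date: December 30, 1900
Anchor: Jan 1, 1900. With p = 1900 - 1 = 1899: (p + p//4 - p//100 + p//400) mod 7 = (1899 + 474 - 18 + 4) mod 7 = 2359 mod 7 = 0 -> Monday (Mon=0 ... Sun=6)
Days before December (Jan-Nov): 334; offset = 334 + 30 - 1 = 363
Weekday index = (0 + 363) mod 7 = 6

Day of the week: Sunday


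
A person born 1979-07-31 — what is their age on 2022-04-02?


Birth: 1979-07-31
Reference: 2022-04-02
Year difference: 2022 - 1979 = 43
Birthday not yet reached in 2022, subtract 1

42 years old


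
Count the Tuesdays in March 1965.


March 1965 has 31 days
Anchor: Jan 1, 1965. With p = 1965 - 1 = 1964: (p + p//4 - p//100 + p//400) mod 7 = (1964 + 491 - 19 + 4) mod 7 = 2440 mod 7 = 4 -> Friday (Mon=0 ... Sun=6)
Days before March (Jan-Feb): 59; March 1 index = (4 + 59) mod 7 = 0 -> Monday
First Tuesday is March 2
Tuesdays: 2, 9, 16, 23, 30

5 Tuesdays


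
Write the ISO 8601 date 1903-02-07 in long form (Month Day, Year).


ISO 1903-02-07 parses as year=1903, month=02, day=07
Month 2 -> February

February 7, 1903


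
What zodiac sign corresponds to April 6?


Date: April 6
Conventional tropical zodiac dates: Aries from March 21 onward; Taurus starts April 20
April 6 falls within the Aries range

Aries


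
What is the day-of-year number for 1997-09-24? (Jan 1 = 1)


Date: September 24, 1997
Days in months 1 through 8: 243
Plus 24 days in September

Day of year: 267


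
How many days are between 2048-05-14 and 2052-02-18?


From 2048-05-14 to 2052-02-18
2048-05-14: days before May = 31 + 29 + 31 + 30 = 121 (2048 is a leap year); day of year = 121 + 14 = 135
2052-02-18: days before February = 31; day of year = 31 + 18 = 49
Rest of 2048: 366 - 135 = 231
Full years 2049 (365), 2050 (365), 2051 (365): 1095
Total = 231 + 1095 + 49 = 1375

1375 days


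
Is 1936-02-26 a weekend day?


Anchor: Jan 1, 1936. With p = 1936 - 1 = 1935: (p + p//4 - p//100 + p//400) mod 7 = (1935 + 483 - 19 + 4) mod 7 = 2403 mod 7 = 2 -> Wednesday (Mon=0 ... Sun=6)
Day of year: 57; offset = 56
Weekday index = (2 + 56) mod 7 = 2 -> Wednesday
Weekend days: Saturday, Sunday

No


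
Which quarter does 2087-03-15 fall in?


Month: March (month 3)
Q1: Jan-Mar, Q2: Apr-Jun, Q3: Jul-Sep, Q4: Oct-Dec

Q1


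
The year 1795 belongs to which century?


Century = (year - 1) // 100 + 1
= (1795 - 1) // 100 + 1
= 1794 // 100 + 1
= 17 + 1

18th century


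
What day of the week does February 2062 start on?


Target: February 1, 2062
Anchor: Jan 1, 2062. With p = 2062 - 1 = 2061: (p + p//4 - p//100 + p//400) mod 7 = (2061 + 515 - 20 + 5) mod 7 = 2561 mod 7 = 6 -> Sunday (Mon=0 ... Sun=6)
Days before February (Jan): 31 days
Weekday index = (6 + 31) mod 7 = 2

Wednesday


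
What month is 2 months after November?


November is month 11
11 + 2 = 13; wrap: 13 - 12 = 1

January


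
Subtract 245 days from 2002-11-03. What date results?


Start: 2002-11-03, subtract 245 days
Back 3 days from November 3 reaches October 31, 2002 -> 242 left
October 2002 has 31 days -> back to September 30, 2002 -> 211 left
September 2002 has 30 days -> back to August 31, 2002 -> 181 left
August 2002 has 31 days -> back to July 31, 2002 -> 150 left
July 2002 has 31 days -> back to June 30, 2002 -> 119 left
June 2002 has 30 days -> back to May 31, 2002 -> 89 left
May 2002 has 31 days -> back to April 30, 2002 -> 58 left
April 2002 has 30 days -> back to March 31, 2002 -> 28 left
March 2002: 31 - 28 = 3 -> lands on March 3

Result: 2002-03-03


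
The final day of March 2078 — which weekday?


March 2078 has 31 days
Anchor: Jan 1, 2078. With p = 2078 - 1 = 2077: (p + p//4 - p//100 + p//400) mod 7 = (2077 + 519 - 20 + 5) mod 7 = 2581 mod 7 = 5 -> Saturday (Mon=0 ... Sun=6)
Days before March (Jan-Feb): 59; March 1 index = (5 + 59) mod 7 = 1 -> Tuesday
Last day offset: 31 - 1 = 30 days
Weekday index = (1 + 30) mod 7 = 3

Thursday, March 31


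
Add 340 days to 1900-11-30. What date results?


Start: 1900-11-30, add 340 days
November 30 is the last day of November 1900 -> 340 left
December 1900 has 31 days -> 309 left
January 1901 has 31 days -> 278 left
February 1901 has 28 days -> 250 left
March 1901 has 31 days -> 219 left
April 1901 has 30 days -> 189 left
May 1901 has 31 days -> 158 left
June 1901 has 30 days -> 128 left
July 1901 has 31 days -> 97 left
August 1901 has 31 days -> 66 left
September 1901 has 30 days -> 36 left
October 1901 has 31 days -> 5 left
November 1901: 5 <= 30 -> lands on November 5

Result: 1901-11-05


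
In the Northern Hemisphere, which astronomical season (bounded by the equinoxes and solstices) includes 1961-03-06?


Date: March 6
Astronomical Winter (approx.; exact equinox/solstice day varies by year): December 21 to March 19
March 6 falls within the Winter window

Winter


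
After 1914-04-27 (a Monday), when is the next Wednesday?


Current: Monday
Target: Wednesday
Days ahead: 2

Next Wednesday: 1914-04-29


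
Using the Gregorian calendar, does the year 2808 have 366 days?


Gregorian leap year rule: divisible by 4, but not by 100, unless also by 400.
2808 is divisible by 4 but not 100 -> leap year

Yes


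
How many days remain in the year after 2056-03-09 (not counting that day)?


Day of year: 69 of 366
Remaining = 366 - 69

297 days


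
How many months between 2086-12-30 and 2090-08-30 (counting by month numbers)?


From December 2086 to August 2090
4 years * 12 = 48 months, minus 4 months = 44

44 months


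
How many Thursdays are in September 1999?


September 1999 has 30 days
Anchor: Jan 1, 1999. With p = 1999 - 1 = 1998: (p + p//4 - p//100 + p//400) mod 7 = (1998 + 499 - 19 + 4) mod 7 = 2482 mod 7 = 4 -> Friday (Mon=0 ... Sun=6)
Days before September (Jan-Aug): 243; September 1 index = (4 + 243) mod 7 = 2 -> Wednesday
First Thursday is September 2
Thursdays: 2, 9, 16, 23, 30

5 Thursdays


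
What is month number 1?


Month 1 of 12

January


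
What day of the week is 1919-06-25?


Date: June 25, 1919
Anchor: Jan 1, 1919. With p = 1919 - 1 = 1918: (p + p//4 - p//100 + p//400) mod 7 = (1918 + 479 - 19 + 4) mod 7 = 2382 mod 7 = 2 -> Wednesday (Mon=0 ... Sun=6)
Days before June (Jan-May): 151; offset = 151 + 25 - 1 = 175
Weekday index = (2 + 175) mod 7 = 2

Day of the week: Wednesday


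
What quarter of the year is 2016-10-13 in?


Month: October (month 10)
Q1: Jan-Mar, Q2: Apr-Jun, Q3: Jul-Sep, Q4: Oct-Dec

Q4


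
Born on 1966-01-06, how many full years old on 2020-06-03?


Birth: 1966-01-06
Reference: 2020-06-03
Year difference: 2020 - 1966 = 54

54 years old


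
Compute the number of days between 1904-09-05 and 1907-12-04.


From 1904-09-05 to 1907-12-04
1904-09-05: days before September = 31 + 29 + 31 + 30 + 31 + 30 + 31 + 31 = 244 (1904 is a leap year); day of year = 244 + 5 = 249
1907-12-04: days before December = 31 + 28 + 31 + 30 + 31 + 30 + 31 + 31 + 30 + 31 + 30 = 334 (1907 is not a leap year); day of year = 334 + 4 = 338
Rest of 1904: 366 - 249 = 117
Full years 1905 (365), 1906 (365): 730
Total = 117 + 730 + 338 = 1185

1185 days


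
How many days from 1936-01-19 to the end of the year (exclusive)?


Day of year: 19 of 366
Remaining = 366 - 19

347 days


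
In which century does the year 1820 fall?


Century = (year - 1) // 100 + 1
= (1820 - 1) // 100 + 1
= 1819 // 100 + 1
= 18 + 1

19th century


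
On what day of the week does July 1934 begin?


Target: July 1, 1934
Anchor: Jan 1, 1934. With p = 1934 - 1 = 1933: (p + p//4 - p//100 + p//400) mod 7 = (1933 + 483 - 19 + 4) mod 7 = 2401 mod 7 = 0 -> Monday (Mon=0 ... Sun=6)
Days before July (Jan-Jun): 181 days
Weekday index = (0 + 181) mod 7 = 6

Sunday


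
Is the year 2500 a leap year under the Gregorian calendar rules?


Gregorian leap year rule: divisible by 4, but not by 100, unless also by 400.
2500 is divisible by 100 but not 400 -> not a leap year

No


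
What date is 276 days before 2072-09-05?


Start: 2072-09-05, subtract 276 days
Back 5 days from September 5 reaches August 31, 2072 -> 271 left
August 2072 has 31 days -> back to July 31, 2072 -> 240 left
July 2072 has 31 days -> back to June 30, 2072 -> 209 left
June 2072 has 30 days -> back to May 31, 2072 -> 179 left
May 2072 has 31 days -> back to April 30, 2072 -> 148 left
April 2072 has 30 days -> back to March 31, 2072 -> 118 left
March 2072 has 31 days -> back to February 29, 2072 -> 87 left
February 2072 has 29 days -> back to January 31, 2072 -> 58 left
January 2072 has 31 days -> back to December 31, 2071 -> 27 left
December 2071: 31 - 27 = 4 -> lands on December 4

Result: 2071-12-04


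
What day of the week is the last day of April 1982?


April 1982 has 30 days
Anchor: Jan 1, 1982. With p = 1982 - 1 = 1981: (p + p//4 - p//100 + p//400) mod 7 = (1981 + 495 - 19 + 4) mod 7 = 2461 mod 7 = 4 -> Friday (Mon=0 ... Sun=6)
Days before April (Jan-Mar): 90; April 1 index = (4 + 90) mod 7 = 3 -> Thursday
Last day offset: 30 - 1 = 29 days
Weekday index = (3 + 29) mod 7 = 4

Friday, April 30


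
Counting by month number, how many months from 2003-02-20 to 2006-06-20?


From February 2003 to June 2006
3 years * 12 = 36 months, plus 4 months = 40

40 months


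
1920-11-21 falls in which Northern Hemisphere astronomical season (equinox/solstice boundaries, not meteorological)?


Date: November 21
Astronomical Autumn (approx.; exact equinox/solstice day varies by year): September 22 to December 20
November 21 falls within the Autumn window

Autumn


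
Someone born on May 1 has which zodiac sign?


Date: May 1
Conventional tropical zodiac dates: Taurus from April 20 onward; Gemini starts May 21
May 1 falls within the Taurus range

Taurus


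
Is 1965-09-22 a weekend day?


Anchor: Jan 1, 1965. With p = 1965 - 1 = 1964: (p + p//4 - p//100 + p//400) mod 7 = (1964 + 491 - 19 + 4) mod 7 = 2440 mod 7 = 4 -> Friday (Mon=0 ... Sun=6)
Day of year: 265; offset = 264
Weekday index = (4 + 264) mod 7 = 2 -> Wednesday
Weekend days: Saturday, Sunday

No


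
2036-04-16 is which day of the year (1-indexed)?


Date: April 16, 2036
Days in months 1 through 3: 91
Plus 16 days in April

Day of year: 107


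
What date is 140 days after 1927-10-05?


Start: 1927-10-05, add 140 days
October 1927 has 31 days: 31 - 5 = 26 days to October 31 -> 114 left
November 1927 has 30 days -> 84 left
December 1927 has 31 days -> 53 left
January 1928 has 31 days -> 22 left
February 1928: 22 <= 29 -> lands on February 22

Result: 1928-02-22


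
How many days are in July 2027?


July 2027

31 days


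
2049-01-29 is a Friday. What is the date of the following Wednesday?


Current: Friday
Target: Wednesday
Days ahead: 5

Next Wednesday: 2049-02-03


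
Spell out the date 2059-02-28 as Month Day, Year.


ISO 2059-02-28 parses as year=2059, month=02, day=28
Month 2 -> February

February 28, 2059


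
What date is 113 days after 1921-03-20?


Start: 1921-03-20, add 113 days
March 1921 has 31 days: 31 - 20 = 11 days to March 31 -> 102 left
April 1921 has 30 days -> 72 left
May 1921 has 31 days -> 41 left
June 1921 has 30 days -> 11 left
July 1921: 11 <= 31 -> lands on July 11

Result: 1921-07-11


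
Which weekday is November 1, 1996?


Target: November 1, 1996
Anchor: Jan 1, 1996. With p = 1996 - 1 = 1995: (p + p//4 - p//100 + p//400) mod 7 = (1995 + 498 - 19 + 4) mod 7 = 2478 mod 7 = 0 -> Monday (Mon=0 ... Sun=6)
Days before November (Jan-Oct): 305 days
Weekday index = (0 + 305) mod 7 = 4

Friday


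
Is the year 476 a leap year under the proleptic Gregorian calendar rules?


Gregorian leap year rule: divisible by 4, but not by 100, unless also by 400.
476 is divisible by 4 but not 100 -> leap year

Yes


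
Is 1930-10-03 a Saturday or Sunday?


Anchor: Jan 1, 1930. With p = 1930 - 1 = 1929: (p + p//4 - p//100 + p//400) mod 7 = (1929 + 482 - 19 + 4) mod 7 = 2396 mod 7 = 2 -> Wednesday (Mon=0 ... Sun=6)
Day of year: 276; offset = 275
Weekday index = (2 + 275) mod 7 = 4 -> Friday
Weekend days: Saturday, Sunday

No


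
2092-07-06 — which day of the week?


Date: July 6, 2092
Anchor: Jan 1, 2092. With p = 2092 - 1 = 2091: (p + p//4 - p//100 + p//400) mod 7 = (2091 + 522 - 20 + 5) mod 7 = 2598 mod 7 = 1 -> Tuesday (Mon=0 ... Sun=6)
Days before July (Jan-Jun): 182; offset = 182 + 6 - 1 = 187
Weekday index = (1 + 187) mod 7 = 6

Day of the week: Sunday


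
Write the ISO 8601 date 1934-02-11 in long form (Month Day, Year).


ISO 1934-02-11 parses as year=1934, month=02, day=11
Month 2 -> February

February 11, 1934


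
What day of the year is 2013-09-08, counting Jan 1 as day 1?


Date: September 8, 2013
Days in months 1 through 8: 243
Plus 8 days in September

Day of year: 251


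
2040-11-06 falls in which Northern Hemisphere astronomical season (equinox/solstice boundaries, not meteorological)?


Date: November 6
Astronomical Autumn (approx.; exact equinox/solstice day varies by year): September 22 to December 20
November 6 falls within the Autumn window

Autumn


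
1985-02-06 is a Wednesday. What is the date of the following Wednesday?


Current: Wednesday
Target: Wednesday
Days ahead: 7

Next Wednesday: 1985-02-13


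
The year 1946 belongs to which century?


Century = (year - 1) // 100 + 1
= (1946 - 1) // 100 + 1
= 1945 // 100 + 1
= 19 + 1

20th century


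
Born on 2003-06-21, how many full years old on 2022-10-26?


Birth: 2003-06-21
Reference: 2022-10-26
Year difference: 2022 - 2003 = 19

19 years old


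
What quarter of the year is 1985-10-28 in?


Month: October (month 10)
Q1: Jan-Mar, Q2: Apr-Jun, Q3: Jul-Sep, Q4: Oct-Dec

Q4


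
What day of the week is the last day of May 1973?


May 1973 has 31 days
Anchor: Jan 1, 1973. With p = 1973 - 1 = 1972: (p + p//4 - p//100 + p//400) mod 7 = (1972 + 493 - 19 + 4) mod 7 = 2450 mod 7 = 0 -> Monday (Mon=0 ... Sun=6)
Days before May (Jan-Apr): 120; May 1 index = (0 + 120) mod 7 = 1 -> Tuesday
Last day offset: 31 - 1 = 30 days
Weekday index = (1 + 30) mod 7 = 3

Thursday, May 31


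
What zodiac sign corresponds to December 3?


Date: December 3
Conventional tropical zodiac dates: Sagittarius from November 22 onward; Capricorn starts December 22
December 3 falls within the Sagittarius range

Sagittarius


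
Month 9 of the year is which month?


Month 9 of 12

September


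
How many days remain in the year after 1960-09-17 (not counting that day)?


Day of year: 261 of 366
Remaining = 366 - 261

105 days


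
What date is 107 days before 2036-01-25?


Start: 2036-01-25, subtract 107 days
Back 25 days from January 25 reaches December 31, 2035 -> 82 left
December 2035 has 31 days -> back to November 30, 2035 -> 51 left
November 2035 has 30 days -> back to October 31, 2035 -> 21 left
October 2035: 31 - 21 = 10 -> lands on October 10

Result: 2035-10-10


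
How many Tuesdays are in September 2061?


September 2061 has 30 days
Anchor: Jan 1, 2061. With p = 2061 - 1 = 2060: (p + p//4 - p//100 + p//400) mod 7 = (2060 + 515 - 20 + 5) mod 7 = 2560 mod 7 = 5 -> Saturday (Mon=0 ... Sun=6)
Days before September (Jan-Aug): 243; September 1 index = (5 + 243) mod 7 = 3 -> Thursday
First Tuesday is September 6
Tuesdays: 6, 13, 20, 27

4 Tuesdays


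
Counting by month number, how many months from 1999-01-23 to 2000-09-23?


From January 1999 to September 2000
1 year * 12 = 12 months, plus 8 months = 20

20 months


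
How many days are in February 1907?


February 1907 (leap year: no)

28 days
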